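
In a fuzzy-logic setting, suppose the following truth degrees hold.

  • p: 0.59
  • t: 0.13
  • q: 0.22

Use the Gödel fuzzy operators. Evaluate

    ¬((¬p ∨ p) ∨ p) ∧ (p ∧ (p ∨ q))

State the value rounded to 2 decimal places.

0.41

¬p = 1 − 0.59 = 0.41
¬p ∨ p = max(a, b) on (0.41, 0.59) = 0.59
(¬p ∨ p) ∨ p = max(a, b) on (0.59, 0.59) = 0.59
¬((¬p ∨ p) ∨ p) = 1 − 0.59 = 0.41
p ∨ q = max(a, b) on (0.59, 0.22) = 0.59
p ∧ (p ∨ q) = min(a, b) on (0.59, 0.59) = 0.59
¬((¬p ∨ p) ∨ p) ∧ (p ∧ (p ∨ q)) = min(a, b) on (0.41, 0.59) = 0.41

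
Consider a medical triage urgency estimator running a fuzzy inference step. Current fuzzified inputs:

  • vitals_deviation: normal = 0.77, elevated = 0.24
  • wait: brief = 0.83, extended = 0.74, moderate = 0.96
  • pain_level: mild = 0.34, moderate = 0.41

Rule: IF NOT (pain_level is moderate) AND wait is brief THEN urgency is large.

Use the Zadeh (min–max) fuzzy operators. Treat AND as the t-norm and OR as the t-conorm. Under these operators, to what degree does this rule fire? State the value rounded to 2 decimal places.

firing strength: ¬moderate=1−0.41=0.59, brief=0.83; AND[min(a, b)] → w = 0.59

0.59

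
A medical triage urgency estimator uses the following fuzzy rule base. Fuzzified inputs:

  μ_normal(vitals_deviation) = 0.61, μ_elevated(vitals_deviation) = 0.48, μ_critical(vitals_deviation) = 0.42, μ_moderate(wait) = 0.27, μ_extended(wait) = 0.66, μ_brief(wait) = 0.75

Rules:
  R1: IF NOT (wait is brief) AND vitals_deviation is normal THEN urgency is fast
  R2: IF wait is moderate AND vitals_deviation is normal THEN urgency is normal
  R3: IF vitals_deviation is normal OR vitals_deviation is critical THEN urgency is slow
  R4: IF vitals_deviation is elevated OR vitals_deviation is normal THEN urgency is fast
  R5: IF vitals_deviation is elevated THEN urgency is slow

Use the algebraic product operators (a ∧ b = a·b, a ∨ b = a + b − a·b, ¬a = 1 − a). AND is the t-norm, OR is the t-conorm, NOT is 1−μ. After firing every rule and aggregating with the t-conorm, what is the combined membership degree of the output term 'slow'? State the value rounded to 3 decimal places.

R1: ¬brief=1−0.75=0.25, normal=0.61; AND[a·b] → w = 0.1525
R2: moderate=0.27, normal=0.61; AND[a·b] → w = 0.1647
R3: normal=0.61, critical=0.42; OR[a + b − a·b] → w = 0.7738
R4: elevated=0.48, normal=0.61; OR[a + b − a·b] → w = 0.7972
R5: elevated=0.48 → w = 0.4800
Rules with consequent 'slow': {R3, R5} → strengths 0.7738, 0.4800
Aggregate via t-conorm [a + b − a·b]: 0.8824

0.882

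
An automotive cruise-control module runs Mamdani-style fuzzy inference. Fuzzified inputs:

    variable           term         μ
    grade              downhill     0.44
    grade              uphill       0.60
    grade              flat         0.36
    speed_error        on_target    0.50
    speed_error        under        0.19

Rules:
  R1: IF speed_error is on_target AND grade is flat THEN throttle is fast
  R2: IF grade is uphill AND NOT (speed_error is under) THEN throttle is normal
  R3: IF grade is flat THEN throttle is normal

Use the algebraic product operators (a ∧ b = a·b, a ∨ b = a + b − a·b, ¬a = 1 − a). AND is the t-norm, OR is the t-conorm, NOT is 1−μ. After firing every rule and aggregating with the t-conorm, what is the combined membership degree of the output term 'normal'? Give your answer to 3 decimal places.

R1: on_target=0.50, flat=0.36; AND[a·b] → w = 0.1800
R2: uphill=0.60, ¬under=1−0.19=0.81; AND[a·b] → w = 0.4860
R3: flat=0.36 → w = 0.3600
Rules with consequent 'normal': {R2, R3} → strengths 0.4860, 0.3600
Aggregate via t-conorm [a + b − a·b]: 0.6710

0.671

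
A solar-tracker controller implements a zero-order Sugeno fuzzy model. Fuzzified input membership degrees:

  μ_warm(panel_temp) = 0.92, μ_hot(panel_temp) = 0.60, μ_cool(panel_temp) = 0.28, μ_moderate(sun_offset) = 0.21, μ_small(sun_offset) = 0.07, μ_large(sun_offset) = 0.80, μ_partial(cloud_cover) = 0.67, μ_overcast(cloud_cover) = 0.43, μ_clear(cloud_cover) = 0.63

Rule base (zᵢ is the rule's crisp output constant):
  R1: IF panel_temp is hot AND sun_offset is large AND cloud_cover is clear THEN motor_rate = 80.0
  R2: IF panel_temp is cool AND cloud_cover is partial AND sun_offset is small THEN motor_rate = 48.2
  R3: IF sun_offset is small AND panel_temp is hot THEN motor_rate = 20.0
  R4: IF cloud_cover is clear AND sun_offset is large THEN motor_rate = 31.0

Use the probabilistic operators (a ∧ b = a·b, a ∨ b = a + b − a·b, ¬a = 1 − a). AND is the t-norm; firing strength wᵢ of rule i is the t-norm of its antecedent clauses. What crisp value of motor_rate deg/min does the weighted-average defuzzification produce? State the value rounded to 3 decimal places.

47.925

R1 (z=80.0): hot=0.60, large=0.80, clear=0.63; AND[a·b] → w = 0.3024
R2 (z=48.2): cool=0.28, partial=0.67, small=0.07; AND[a·b] → w = 0.0131
R3 (z=20.0): small=0.07, hot=0.60; AND[a·b] → w = 0.0420
R4 (z=31.0): clear=0.63, large=0.80; AND[a·b] → w = 0.5040
Weighted average = (0.3024·80.0 + 0.0131·48.2 + 0.0420·20.0 + 0.5040·31.0) / (0.3024 + 0.0131 + 0.0420 + 0.5040)
  = 41.2890 / 0.8615 = 47.925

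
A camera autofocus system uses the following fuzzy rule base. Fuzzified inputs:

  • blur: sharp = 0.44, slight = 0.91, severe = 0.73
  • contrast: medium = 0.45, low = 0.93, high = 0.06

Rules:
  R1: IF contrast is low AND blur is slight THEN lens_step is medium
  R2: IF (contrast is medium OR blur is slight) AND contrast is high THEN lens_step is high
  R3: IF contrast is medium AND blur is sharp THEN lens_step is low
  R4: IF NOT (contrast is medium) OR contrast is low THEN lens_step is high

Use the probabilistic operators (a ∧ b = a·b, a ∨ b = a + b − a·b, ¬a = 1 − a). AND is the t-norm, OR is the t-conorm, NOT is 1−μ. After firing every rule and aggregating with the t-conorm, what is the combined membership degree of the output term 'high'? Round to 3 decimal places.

R1: low=0.93, slight=0.91; AND[a·b] → w = 0.8463
R2: (medium=0.45 OR slight=0.91) = 0.9505; AND[a·b] with high=0.06 → w = 0.0570
R3: medium=0.45, sharp=0.44; AND[a·b] → w = 0.1980
R4: ¬medium=1−0.45=0.55, low=0.93; OR[a + b − a·b] → w = 0.9685
Rules with consequent 'high': {R2, R4} → strengths 0.0570, 0.9685
Aggregate via t-conorm [a + b − a·b]: 0.9703

0.970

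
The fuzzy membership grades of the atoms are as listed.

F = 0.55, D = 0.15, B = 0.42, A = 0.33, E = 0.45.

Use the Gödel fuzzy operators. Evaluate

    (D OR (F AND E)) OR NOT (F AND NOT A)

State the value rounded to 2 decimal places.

0.45

F AND E = min(a, b) on (0.55, 0.45) = 0.45
D OR (F AND E) = max(a, b) on (0.15, 0.45) = 0.45
NOT A = 1 − 0.33 = 0.67
F AND NOT A = min(a, b) on (0.55, 0.67) = 0.55
NOT (F AND NOT A) = 1 − 0.55 = 0.45
(D OR (F AND E)) OR NOT (F AND NOT A) = max(a, b) on (0.45, 0.45) = 0.45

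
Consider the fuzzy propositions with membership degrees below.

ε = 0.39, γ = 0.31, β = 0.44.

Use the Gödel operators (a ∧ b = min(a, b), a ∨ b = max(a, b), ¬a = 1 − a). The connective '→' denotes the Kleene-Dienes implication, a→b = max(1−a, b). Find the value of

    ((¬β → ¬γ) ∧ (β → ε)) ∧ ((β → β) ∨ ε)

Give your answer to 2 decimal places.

¬β = 1 − 0.44 = 0.56
¬γ = 1 − 0.31 = 0.69
¬β → ¬γ  [Kleene-Dienes: max(1−a, b)] with a=0.56, b=0.69 → 0.69
β → ε  [Kleene-Dienes: max(1−a, b)] with a=0.44, b=0.39 → 0.56
(¬β → ¬γ) ∧ (β → ε) = min(a, b) on (0.69, 0.56) = 0.56
β → β  [Kleene-Dienes: max(1−a, b)] with a=0.44, b=0.44 → 0.56
(β → β) ∨ ε = max(a, b) on (0.56, 0.39) = 0.56
((¬β → ¬γ) ∧ (β → ε)) ∧ ((β → β) ∨ ε) = min(a, b) on (0.56, 0.56) = 0.56

0.56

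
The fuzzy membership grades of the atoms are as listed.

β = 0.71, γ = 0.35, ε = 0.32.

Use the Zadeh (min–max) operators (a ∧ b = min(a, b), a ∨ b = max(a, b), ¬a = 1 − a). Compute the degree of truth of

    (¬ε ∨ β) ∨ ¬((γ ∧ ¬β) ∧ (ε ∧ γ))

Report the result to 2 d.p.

¬ε = 1 − 0.32 = 0.68
¬ε ∨ β = max(a, b) on (0.68, 0.71) = 0.71
¬β = 1 − 0.71 = 0.29
γ ∧ ¬β = min(a, b) on (0.35, 0.29) = 0.29
ε ∧ γ = min(a, b) on (0.32, 0.35) = 0.32
(γ ∧ ¬β) ∧ (ε ∧ γ) = min(a, b) on (0.29, 0.32) = 0.29
¬((γ ∧ ¬β) ∧ (ε ∧ γ)) = 1 − 0.29 = 0.71
(¬ε ∨ β) ∨ ¬((γ ∧ ¬β) ∧ (ε ∧ γ)) = max(a, b) on (0.71, 0.71) = 0.71

0.71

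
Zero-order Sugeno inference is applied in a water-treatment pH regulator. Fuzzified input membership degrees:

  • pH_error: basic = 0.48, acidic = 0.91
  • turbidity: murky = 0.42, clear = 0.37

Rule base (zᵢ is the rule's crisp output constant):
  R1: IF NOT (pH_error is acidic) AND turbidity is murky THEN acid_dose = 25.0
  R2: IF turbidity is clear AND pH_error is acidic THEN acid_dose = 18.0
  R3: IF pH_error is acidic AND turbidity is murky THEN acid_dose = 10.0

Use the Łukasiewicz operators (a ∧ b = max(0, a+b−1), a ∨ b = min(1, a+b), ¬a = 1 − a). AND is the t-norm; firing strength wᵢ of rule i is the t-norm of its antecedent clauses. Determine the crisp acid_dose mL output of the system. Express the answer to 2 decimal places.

R1 (z=25.0): ¬acidic=1−0.91=0.09, murky=0.42; AND[max(0, a+b−1)] → w = 0.00
R2 (z=18.0): clear=0.37, acidic=0.91; AND[max(0, a+b−1)] → w = 0.28
R3 (z=10.0): acidic=0.91, murky=0.42; AND[max(0, a+b−1)] → w = 0.33
Weighted average = (0.00·25.0 + 0.28·18.0 + 0.33·10.0) / (0.00 + 0.28 + 0.33)
  = 8.3400 / 0.6100 = 13.67

13.67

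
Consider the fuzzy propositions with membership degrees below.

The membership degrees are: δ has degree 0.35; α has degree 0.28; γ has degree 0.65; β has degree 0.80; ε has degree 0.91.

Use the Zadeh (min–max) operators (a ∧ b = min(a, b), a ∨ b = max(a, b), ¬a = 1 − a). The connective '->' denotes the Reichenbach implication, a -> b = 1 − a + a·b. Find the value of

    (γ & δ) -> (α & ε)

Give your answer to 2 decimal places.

γ & δ = min(a, b) on (0.65, 0.35) = 0.35
α & ε = min(a, b) on (0.28, 0.91) = 0.28
(γ & δ) -> (α & ε)  [Reichenbach: 1 − a + a·b] with a=0.35, b=0.28 → 0.75

0.75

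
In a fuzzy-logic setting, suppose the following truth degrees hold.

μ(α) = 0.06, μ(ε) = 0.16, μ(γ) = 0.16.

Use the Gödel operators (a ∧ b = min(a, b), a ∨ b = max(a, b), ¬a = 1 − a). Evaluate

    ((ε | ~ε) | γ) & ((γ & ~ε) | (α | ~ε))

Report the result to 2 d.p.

~ε = 1 − 0.16 = 0.84
ε | ~ε = max(a, b) on (0.16, 0.84) = 0.84
(ε | ~ε) | γ = max(a, b) on (0.84, 0.16) = 0.84
~ε = 1 − 0.16 = 0.84
γ & ~ε = min(a, b) on (0.16, 0.84) = 0.16
~ε = 1 − 0.16 = 0.84
α | ~ε = max(a, b) on (0.06, 0.84) = 0.84
(γ & ~ε) | (α | ~ε) = max(a, b) on (0.16, 0.84) = 0.84
((ε | ~ε) | γ) & ((γ & ~ε) | (α | ~ε)) = min(a, b) on (0.84, 0.84) = 0.84

0.84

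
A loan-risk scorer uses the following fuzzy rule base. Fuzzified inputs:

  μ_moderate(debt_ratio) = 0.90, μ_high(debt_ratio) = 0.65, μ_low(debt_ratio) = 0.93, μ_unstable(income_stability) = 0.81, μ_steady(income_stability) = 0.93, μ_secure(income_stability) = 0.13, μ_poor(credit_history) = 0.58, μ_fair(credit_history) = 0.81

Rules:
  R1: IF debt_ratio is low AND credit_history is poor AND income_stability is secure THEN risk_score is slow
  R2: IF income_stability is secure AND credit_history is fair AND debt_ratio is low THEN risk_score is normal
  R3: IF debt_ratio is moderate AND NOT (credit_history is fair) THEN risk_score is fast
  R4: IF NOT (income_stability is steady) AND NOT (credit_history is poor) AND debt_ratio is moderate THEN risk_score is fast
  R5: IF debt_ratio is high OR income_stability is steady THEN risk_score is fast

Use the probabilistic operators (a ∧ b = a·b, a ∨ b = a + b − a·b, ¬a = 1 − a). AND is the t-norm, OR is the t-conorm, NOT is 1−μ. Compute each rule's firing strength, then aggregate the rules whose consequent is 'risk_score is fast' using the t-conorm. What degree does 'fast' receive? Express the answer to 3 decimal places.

0.980

R1: low=0.93, poor=0.58, secure=0.13; AND[a·b] → w = 0.0701
R2: secure=0.13, fair=0.81, low=0.93; AND[a·b] → w = 0.0979
R3: moderate=0.90, ¬fair=1−0.81=0.19; AND[a·b] → w = 0.1710
R4: ¬steady=1−0.93=0.07, ¬poor=1−0.58=0.42, moderate=0.90; AND[a·b] → w = 0.0265
R5: high=0.65, steady=0.93; OR[a + b − a·b] → w = 0.9755
Rules with consequent 'fast': {R3, R4, R5} → strengths 0.1710, 0.0265, 0.9755
Aggregate via t-conorm [a + b − a·b]: 0.9802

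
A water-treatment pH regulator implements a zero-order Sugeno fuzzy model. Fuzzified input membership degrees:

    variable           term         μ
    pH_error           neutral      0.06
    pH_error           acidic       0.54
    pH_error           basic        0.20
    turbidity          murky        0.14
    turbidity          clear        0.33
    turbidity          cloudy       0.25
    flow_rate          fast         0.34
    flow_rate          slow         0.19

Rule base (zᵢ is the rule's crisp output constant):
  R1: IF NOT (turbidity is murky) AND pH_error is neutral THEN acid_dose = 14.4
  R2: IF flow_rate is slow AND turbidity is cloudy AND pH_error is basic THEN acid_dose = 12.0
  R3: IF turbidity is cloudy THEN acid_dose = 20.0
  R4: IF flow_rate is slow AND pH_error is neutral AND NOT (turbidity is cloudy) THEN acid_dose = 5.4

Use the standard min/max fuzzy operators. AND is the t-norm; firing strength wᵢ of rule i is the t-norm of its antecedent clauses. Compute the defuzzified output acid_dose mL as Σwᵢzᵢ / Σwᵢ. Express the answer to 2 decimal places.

R1 (z=14.4): ¬murky=1−0.14=0.86, neutral=0.06; AND[min(a, b)] → w = 0.06
R2 (z=12.0): slow=0.19, cloudy=0.25, basic=0.20; AND[min(a, b)] → w = 0.19
R3 (z=20.0): cloudy=0.25 → w = 0.25
R4 (z=5.4): slow=0.19, neutral=0.06, ¬cloudy=1−0.25=0.75; AND[min(a, b)] → w = 0.06
Weighted average = (0.06·14.4 + 0.19·12.0 + 0.25·20.0 + 0.06·5.4) / (0.06 + 0.19 + 0.25 + 0.06)
  = 8.4680 / 0.5600 = 15.12

15.12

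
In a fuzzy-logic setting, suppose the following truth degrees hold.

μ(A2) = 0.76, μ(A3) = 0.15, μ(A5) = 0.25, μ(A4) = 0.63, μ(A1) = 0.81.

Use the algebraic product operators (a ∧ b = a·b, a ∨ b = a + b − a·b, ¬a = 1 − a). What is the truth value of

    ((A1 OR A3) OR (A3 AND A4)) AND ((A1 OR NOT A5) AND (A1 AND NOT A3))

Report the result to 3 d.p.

0.560

A1 OR A3 = a + b − a·b on (0.8100, 0.1500) = 0.8385
A3 AND A4 = a·b on (0.1500, 0.6300) = 0.0945
(A1 OR A3) OR (A3 AND A4) = a + b − a·b on (0.8385, 0.0945) = 0.8538
NOT A5 = 1 − 0.2500 = 0.7500
A1 OR NOT A5 = a + b − a·b on (0.8100, 0.7500) = 0.9525
NOT A3 = 1 − 0.1500 = 0.8500
A1 AND NOT A3 = a·b on (0.8100, 0.8500) = 0.6885
(A1 OR NOT A5) AND (A1 AND NOT A3) = a·b on (0.9525, 0.6885) = 0.6558
((A1 OR A3) OR (A3 AND A4)) AND ((A1 OR NOT A5) AND (A1 AND NOT A3)) = a·b on (0.8538, 0.6558) = 0.5599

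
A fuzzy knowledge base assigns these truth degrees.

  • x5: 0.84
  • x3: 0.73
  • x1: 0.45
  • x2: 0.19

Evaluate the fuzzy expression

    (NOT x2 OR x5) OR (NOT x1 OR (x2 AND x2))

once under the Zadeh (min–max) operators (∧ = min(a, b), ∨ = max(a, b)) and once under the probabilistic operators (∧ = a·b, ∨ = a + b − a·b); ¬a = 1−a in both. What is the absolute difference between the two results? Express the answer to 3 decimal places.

Under Zadeh (min–max):
  NOT x2 = 1 − 0.19 = 0.81
  NOT x2 OR x5 = max(a, b) on (0.81, 0.84) = 0.84
  NOT x1 = 1 − 0.45 = 0.55
  x2 AND x2 = min(a, b) on (0.19, 0.19) = 0.19
  NOT x1 OR (x2 AND x2) = max(a, b) on (0.55, 0.19) = 0.55
  (NOT x2 OR x5) OR (NOT x1 OR (x2 AND x2)) = max(a, b) on (0.84, 0.55) = 0.84
  → value = 0.8400
Under probabilistic:
  NOT x2 = 1 − 0.1900 = 0.8100
  NOT x2 OR x5 = a + b − a·b on (0.8100, 0.8400) = 0.9696
  NOT x1 = 1 − 0.4500 = 0.5500
  x2 AND x2 = a·b on (0.1900, 0.1900) = 0.0361
  NOT x1 OR (x2 AND x2) = a + b − a·b on (0.5500, 0.0361) = 0.5662
  (NOT x2 OR x5) OR (NOT x1 OR (x2 AND x2)) = a + b − a·b on (0.9696, 0.5662) = 0.9868
  → value = 0.9868
|0.8400 − 0.9868| = 0.147

0.147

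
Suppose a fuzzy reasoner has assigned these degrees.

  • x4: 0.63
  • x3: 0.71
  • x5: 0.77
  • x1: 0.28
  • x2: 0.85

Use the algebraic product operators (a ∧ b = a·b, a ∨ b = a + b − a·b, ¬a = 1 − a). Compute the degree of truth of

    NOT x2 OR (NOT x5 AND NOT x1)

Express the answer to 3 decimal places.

0.291

NOT x2 = 1 − 0.8500 = 0.1500
NOT x5 = 1 − 0.7700 = 0.2300
NOT x1 = 1 − 0.2800 = 0.7200
NOT x5 AND NOT x1 = a·b on (0.2300, 0.7200) = 0.1656
NOT x2 OR (NOT x5 AND NOT x1) = a + b − a·b on (0.1500, 0.1656) = 0.2908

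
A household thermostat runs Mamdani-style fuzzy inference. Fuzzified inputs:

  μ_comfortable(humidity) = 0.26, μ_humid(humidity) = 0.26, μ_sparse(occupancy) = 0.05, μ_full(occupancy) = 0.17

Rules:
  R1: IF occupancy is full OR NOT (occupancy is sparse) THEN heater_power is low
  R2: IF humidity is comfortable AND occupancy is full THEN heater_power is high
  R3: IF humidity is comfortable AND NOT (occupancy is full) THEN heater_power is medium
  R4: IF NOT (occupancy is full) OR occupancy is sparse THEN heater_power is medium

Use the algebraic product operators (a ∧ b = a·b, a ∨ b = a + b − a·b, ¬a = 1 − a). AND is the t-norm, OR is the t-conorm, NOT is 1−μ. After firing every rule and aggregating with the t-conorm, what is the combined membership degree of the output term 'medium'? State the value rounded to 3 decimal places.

0.873

R1: full=0.17, ¬sparse=1−0.05=0.95; OR[a + b − a·b] → w = 0.9585
R2: comfortable=0.26, full=0.17; AND[a·b] → w = 0.0442
R3: comfortable=0.26, ¬full=1−0.17=0.83; AND[a·b] → w = 0.2158
R4: ¬full=1−0.17=0.83, sparse=0.05; OR[a + b − a·b] → w = 0.8385
Rules with consequent 'medium': {R3, R4} → strengths 0.2158, 0.8385
Aggregate via t-conorm [a + b − a·b]: 0.8734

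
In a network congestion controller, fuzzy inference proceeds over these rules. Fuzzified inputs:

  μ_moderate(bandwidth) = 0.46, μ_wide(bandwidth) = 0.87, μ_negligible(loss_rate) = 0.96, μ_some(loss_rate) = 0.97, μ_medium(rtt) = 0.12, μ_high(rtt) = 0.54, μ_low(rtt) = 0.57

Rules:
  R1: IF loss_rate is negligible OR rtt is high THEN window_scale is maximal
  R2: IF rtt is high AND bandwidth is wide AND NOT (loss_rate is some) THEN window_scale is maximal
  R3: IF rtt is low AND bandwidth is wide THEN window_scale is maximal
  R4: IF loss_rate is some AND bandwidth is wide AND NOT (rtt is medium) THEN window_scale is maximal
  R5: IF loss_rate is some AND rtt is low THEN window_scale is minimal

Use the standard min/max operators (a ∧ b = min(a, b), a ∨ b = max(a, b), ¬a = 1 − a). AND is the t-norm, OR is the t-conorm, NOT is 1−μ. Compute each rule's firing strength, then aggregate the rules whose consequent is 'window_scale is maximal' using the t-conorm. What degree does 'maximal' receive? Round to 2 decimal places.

R1: negligible=0.96, high=0.54; OR[max(a, b)] → w = 0.96
R2: high=0.54, wide=0.87, ¬some=1−0.97=0.03; AND[min(a, b)] → w = 0.03
R3: low=0.57, wide=0.87; AND[min(a, b)] → w = 0.57
R4: some=0.97, wide=0.87, ¬medium=1−0.12=0.88; AND[min(a, b)] → w = 0.87
R5: some=0.97, low=0.57; AND[min(a, b)] → w = 0.57
Rules with consequent 'maximal': {R1, R2, R3, R4} → strengths 0.96, 0.03, 0.57, 0.87
Aggregate via t-conorm [max(a, b)]: 0.96

0.96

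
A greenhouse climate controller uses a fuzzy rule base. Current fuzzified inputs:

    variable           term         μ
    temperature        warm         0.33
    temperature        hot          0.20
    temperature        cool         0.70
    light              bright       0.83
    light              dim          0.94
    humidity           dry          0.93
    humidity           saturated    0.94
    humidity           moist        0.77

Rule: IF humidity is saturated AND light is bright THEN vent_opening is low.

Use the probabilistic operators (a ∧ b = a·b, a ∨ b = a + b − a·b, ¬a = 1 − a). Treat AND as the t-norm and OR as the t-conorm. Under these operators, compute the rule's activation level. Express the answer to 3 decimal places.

0.780

firing strength: saturated=0.94, bright=0.83; AND[a·b] → w = 0.7802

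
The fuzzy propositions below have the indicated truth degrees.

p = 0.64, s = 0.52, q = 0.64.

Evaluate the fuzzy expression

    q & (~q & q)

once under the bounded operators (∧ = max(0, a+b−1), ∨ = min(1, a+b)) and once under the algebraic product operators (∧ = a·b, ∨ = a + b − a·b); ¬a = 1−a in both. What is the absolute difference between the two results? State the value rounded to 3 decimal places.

0.147

Under bounded:
  ~q = 1 − 0.64 = 0.36
  ~q & q = max(0, a+b−1) on (0.36, 0.64) = 0.00
  q & (~q & q) = max(0, a+b−1) on (0.64, 0.00) = 0.00
  → value = 0.0000
Under algebraic product:
  ~q = 1 − 0.6400 = 0.3600
  ~q & q = a·b on (0.3600, 0.6400) = 0.2304
  q & (~q & q) = a·b on (0.6400, 0.2304) = 0.1475
  → value = 0.1475
|0.0000 − 0.1475| = 0.147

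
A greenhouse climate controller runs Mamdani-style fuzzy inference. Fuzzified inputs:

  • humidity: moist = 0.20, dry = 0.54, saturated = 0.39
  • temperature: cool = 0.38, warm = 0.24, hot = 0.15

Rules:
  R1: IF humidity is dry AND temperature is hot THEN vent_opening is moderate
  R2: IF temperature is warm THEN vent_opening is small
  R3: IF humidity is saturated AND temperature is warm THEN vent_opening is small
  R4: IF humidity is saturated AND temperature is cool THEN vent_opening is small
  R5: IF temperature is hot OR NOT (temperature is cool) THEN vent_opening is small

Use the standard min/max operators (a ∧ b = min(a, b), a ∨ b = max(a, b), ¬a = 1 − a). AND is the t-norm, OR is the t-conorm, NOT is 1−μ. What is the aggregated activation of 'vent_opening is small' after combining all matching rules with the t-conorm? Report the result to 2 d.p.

0.62

R1: dry=0.54, hot=0.15; AND[min(a, b)] → w = 0.15
R2: warm=0.24 → w = 0.24
R3: saturated=0.39, warm=0.24; AND[min(a, b)] → w = 0.24
R4: saturated=0.39, cool=0.38; AND[min(a, b)] → w = 0.38
R5: hot=0.15, ¬cool=1−0.38=0.62; OR[max(a, b)] → w = 0.62
Rules with consequent 'small': {R2, R3, R4, R5} → strengths 0.24, 0.24, 0.38, 0.62
Aggregate via t-conorm [max(a, b)]: 0.62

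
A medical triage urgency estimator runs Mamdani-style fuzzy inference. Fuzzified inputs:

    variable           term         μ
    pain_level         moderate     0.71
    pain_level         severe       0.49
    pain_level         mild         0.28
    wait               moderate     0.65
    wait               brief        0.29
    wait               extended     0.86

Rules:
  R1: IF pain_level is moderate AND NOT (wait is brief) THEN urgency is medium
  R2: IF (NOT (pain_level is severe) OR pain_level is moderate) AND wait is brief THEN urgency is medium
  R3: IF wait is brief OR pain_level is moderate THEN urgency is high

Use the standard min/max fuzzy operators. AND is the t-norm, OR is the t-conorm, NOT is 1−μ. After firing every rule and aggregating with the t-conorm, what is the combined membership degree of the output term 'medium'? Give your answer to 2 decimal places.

R1: moderate=0.71, ¬brief=1−0.29=0.71; AND[min(a, b)] → w = 0.71
R2: (¬severe=1−0.49=0.51 OR moderate=0.71) = 0.71; AND[min(a, b)] with brief=0.29 → w = 0.29
R3: brief=0.29, moderate=0.71; OR[max(a, b)] → w = 0.71
Rules with consequent 'medium': {R1, R2} → strengths 0.71, 0.29
Aggregate via t-conorm [max(a, b)]: 0.71

0.71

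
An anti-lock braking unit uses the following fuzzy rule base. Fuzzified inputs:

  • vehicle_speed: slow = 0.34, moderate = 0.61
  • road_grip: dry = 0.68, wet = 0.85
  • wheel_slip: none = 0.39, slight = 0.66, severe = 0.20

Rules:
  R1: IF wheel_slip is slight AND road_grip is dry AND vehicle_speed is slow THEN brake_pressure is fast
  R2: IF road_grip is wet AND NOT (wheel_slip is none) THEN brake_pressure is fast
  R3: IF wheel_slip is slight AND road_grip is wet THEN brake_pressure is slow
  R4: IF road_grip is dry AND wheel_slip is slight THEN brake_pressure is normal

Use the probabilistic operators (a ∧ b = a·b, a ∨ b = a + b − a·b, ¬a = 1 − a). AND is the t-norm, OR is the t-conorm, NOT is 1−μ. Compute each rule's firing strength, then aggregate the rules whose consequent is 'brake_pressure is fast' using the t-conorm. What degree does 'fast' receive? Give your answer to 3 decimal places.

0.592

R1: slight=0.66, dry=0.68, slow=0.34; AND[a·b] → w = 0.1526
R2: wet=0.85, ¬none=1−0.39=0.61; AND[a·b] → w = 0.5185
R3: slight=0.66, wet=0.85; AND[a·b] → w = 0.5610
R4: dry=0.68, slight=0.66; AND[a·b] → w = 0.4488
Rules with consequent 'fast': {R1, R2} → strengths 0.1526, 0.5185
Aggregate via t-conorm [a + b − a·b]: 0.5920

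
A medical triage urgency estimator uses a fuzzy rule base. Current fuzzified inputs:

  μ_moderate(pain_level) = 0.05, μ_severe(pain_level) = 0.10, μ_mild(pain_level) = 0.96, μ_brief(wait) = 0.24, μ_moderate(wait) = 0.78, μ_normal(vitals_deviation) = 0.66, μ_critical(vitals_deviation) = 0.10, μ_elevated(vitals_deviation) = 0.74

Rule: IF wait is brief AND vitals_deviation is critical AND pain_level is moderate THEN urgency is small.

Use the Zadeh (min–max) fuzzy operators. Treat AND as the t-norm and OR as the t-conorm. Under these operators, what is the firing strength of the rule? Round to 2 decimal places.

firing strength: brief=0.24, critical=0.10, moderate=0.05; AND[min(a, b)] → w = 0.05

0.05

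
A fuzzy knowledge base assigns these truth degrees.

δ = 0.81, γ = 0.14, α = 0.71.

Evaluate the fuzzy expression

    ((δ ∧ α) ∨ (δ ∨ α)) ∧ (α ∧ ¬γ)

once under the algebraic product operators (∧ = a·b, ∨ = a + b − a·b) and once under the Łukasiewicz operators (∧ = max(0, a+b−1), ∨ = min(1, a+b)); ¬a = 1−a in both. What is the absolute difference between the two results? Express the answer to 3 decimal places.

Under algebraic product:
  δ ∧ α = a·b on (0.8100, 0.7100) = 0.5751
  δ ∨ α = a + b − a·b on (0.8100, 0.7100) = 0.9449
  (δ ∧ α) ∨ (δ ∨ α) = a + b − a·b on (0.5751, 0.9449) = 0.9766
  ¬γ = 1 − 0.1400 = 0.8600
  α ∧ ¬γ = a·b on (0.7100, 0.8600) = 0.6106
  ((δ ∧ α) ∨ (δ ∨ α)) ∧ (α ∧ ¬γ) = a·b on (0.9766, 0.6106) = 0.5963
  → value = 0.5963
Under Łukasiewicz:
  δ ∧ α = max(0, a+b−1) on (0.81, 0.71) = 0.52
  δ ∨ α = min(1, a+b) on (0.81, 0.71) = 1.00
  (δ ∧ α) ∨ (δ ∨ α) = min(1, a+b) on (0.52, 1.00) = 1.00
  ¬γ = 1 − 0.14 = 0.86
  α ∧ ¬γ = max(0, a+b−1) on (0.71, 0.86) = 0.57
  ((δ ∧ α) ∨ (δ ∨ α)) ∧ (α ∧ ¬γ) = max(0, a+b−1) on (1.00, 0.57) = 0.57
  → value = 0.5700
|0.5963 − 0.5700| = 0.026

0.026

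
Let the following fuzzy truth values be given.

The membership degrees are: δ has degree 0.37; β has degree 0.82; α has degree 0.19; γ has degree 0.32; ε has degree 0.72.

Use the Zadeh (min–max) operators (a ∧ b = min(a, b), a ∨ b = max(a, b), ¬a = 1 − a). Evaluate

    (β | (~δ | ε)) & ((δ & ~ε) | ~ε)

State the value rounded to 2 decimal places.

0.28

~δ = 1 − 0.37 = 0.63
~δ | ε = max(a, b) on (0.63, 0.72) = 0.72
β | (~δ | ε) = max(a, b) on (0.82, 0.72) = 0.82
~ε = 1 − 0.72 = 0.28
δ & ~ε = min(a, b) on (0.37, 0.28) = 0.28
~ε = 1 − 0.72 = 0.28
(δ & ~ε) | ~ε = max(a, b) on (0.28, 0.28) = 0.28
(β | (~δ | ε)) & ((δ & ~ε) | ~ε) = min(a, b) on (0.82, 0.28) = 0.28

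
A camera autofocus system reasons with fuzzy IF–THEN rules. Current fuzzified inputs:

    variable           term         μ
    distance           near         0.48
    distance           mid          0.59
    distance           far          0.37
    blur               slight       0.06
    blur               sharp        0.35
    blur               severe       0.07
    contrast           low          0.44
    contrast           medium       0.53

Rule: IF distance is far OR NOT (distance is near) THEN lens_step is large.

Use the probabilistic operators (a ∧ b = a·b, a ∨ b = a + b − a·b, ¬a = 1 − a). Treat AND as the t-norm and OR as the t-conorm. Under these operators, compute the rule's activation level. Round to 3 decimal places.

0.698

firing strength: far=0.37, ¬near=1−0.48=0.52; OR[a + b − a·b] → w = 0.6976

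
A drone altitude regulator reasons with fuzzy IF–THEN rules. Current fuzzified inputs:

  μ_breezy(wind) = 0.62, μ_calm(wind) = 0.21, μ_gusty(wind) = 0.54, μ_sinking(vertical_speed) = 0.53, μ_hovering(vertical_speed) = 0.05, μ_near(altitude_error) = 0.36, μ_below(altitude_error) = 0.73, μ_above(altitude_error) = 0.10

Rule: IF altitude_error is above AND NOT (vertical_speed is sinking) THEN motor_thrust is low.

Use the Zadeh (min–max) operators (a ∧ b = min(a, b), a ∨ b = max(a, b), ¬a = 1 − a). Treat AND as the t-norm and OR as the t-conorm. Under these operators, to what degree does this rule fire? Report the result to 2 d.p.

0.10

firing strength: above=0.10, ¬sinking=1−0.53=0.47; AND[min(a, b)] → w = 0.10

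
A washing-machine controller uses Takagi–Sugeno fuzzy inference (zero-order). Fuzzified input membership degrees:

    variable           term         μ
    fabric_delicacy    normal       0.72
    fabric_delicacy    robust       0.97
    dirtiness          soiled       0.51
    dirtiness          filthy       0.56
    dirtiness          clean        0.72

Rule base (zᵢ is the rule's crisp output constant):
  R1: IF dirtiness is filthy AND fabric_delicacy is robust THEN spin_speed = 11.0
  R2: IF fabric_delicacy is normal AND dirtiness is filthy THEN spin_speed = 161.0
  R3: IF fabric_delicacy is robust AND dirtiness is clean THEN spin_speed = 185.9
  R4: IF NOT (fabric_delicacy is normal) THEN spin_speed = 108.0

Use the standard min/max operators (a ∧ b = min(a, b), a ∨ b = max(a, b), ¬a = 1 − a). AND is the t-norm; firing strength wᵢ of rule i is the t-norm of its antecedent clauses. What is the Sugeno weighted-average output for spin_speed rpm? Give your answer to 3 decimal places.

122.834

R1 (z=11.0): filthy=0.56, robust=0.97; AND[min(a, b)] → w = 0.56
R2 (z=161.0): normal=0.72, filthy=0.56; AND[min(a, b)] → w = 0.56
R3 (z=185.9): robust=0.97, clean=0.72; AND[min(a, b)] → w = 0.72
R4 (z=108.0): ¬normal=1−0.72=0.28 → w = 0.28
Weighted average = (0.56·11.0 + 0.56·161.0 + 0.72·185.9 + 0.28·108.0) / (0.56 + 0.56 + 0.72 + 0.28)
  = 260.4080 / 2.1200 = 122.834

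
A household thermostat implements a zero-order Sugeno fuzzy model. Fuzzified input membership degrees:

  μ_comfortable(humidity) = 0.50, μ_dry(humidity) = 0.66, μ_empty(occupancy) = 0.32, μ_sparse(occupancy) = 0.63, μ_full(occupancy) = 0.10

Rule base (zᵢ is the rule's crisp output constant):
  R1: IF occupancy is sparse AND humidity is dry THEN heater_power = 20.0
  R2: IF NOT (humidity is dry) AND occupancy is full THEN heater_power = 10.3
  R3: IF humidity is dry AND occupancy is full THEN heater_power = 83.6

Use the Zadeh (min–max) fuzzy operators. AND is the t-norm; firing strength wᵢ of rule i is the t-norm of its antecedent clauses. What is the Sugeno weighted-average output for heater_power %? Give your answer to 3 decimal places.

26.494

R1 (z=20.0): sparse=0.63, dry=0.66; AND[min(a, b)] → w = 0.63
R2 (z=10.3): ¬dry=1−0.66=0.34, full=0.10; AND[min(a, b)] → w = 0.10
R3 (z=83.6): dry=0.66, full=0.10; AND[min(a, b)] → w = 0.10
Weighted average = (0.63·20.0 + 0.10·10.3 + 0.10·83.6) / (0.63 + 0.10 + 0.10)
  = 21.9900 / 0.8300 = 26.494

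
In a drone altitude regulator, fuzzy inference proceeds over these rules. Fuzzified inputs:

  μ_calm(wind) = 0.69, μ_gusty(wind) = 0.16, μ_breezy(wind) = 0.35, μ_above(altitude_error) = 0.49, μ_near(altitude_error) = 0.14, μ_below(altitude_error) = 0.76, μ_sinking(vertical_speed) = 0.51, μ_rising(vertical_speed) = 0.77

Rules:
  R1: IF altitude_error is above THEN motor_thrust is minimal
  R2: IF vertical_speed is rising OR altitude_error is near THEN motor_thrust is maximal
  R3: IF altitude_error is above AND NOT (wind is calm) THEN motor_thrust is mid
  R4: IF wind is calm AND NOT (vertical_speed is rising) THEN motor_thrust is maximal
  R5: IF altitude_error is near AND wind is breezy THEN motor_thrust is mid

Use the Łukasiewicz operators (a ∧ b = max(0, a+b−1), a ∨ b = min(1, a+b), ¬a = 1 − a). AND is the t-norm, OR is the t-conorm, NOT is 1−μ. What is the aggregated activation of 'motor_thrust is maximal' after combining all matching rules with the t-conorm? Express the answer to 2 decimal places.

0.91

R1: above=0.49 → w = 0.49
R2: rising=0.77, near=0.14; OR[min(1, a+b)] → w = 0.91
R3: above=0.49, ¬calm=1−0.69=0.31; AND[max(0, a+b−1)] → w = 0.00
R4: calm=0.69, ¬rising=1−0.77=0.23; AND[max(0, a+b−1)] → w = 0.00
R5: near=0.14, breezy=0.35; AND[max(0, a+b−1)] → w = 0.00
Rules with consequent 'maximal': {R2, R4} → strengths 0.91, 0.00
Aggregate via t-conorm [min(1, a+b)]: 0.91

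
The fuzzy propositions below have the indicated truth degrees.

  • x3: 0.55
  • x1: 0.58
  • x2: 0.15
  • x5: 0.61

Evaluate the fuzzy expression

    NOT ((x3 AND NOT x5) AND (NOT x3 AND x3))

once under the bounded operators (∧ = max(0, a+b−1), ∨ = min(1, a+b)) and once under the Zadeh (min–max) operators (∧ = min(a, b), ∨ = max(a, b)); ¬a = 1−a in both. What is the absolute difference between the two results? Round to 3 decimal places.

Under bounded:
  NOT x5 = 1 − 0.61 = 0.39
  x3 AND NOT x5 = max(0, a+b−1) on (0.55, 0.39) = 0.00
  NOT x3 = 1 − 0.55 = 0.45
  NOT x3 AND x3 = max(0, a+b−1) on (0.45, 0.55) = 0.00
  (x3 AND NOT x5) AND (NOT x3 AND x3) = max(0, a+b−1) on (0.00, 0.00) = 0.00
  NOT ((x3 AND NOT x5) AND (NOT x3 AND x3)) = 1 − 0.00 = 1.00
  → value = 1.0000
Under Zadeh (min–max):
  NOT x5 = 1 − 0.61 = 0.39
  x3 AND NOT x5 = min(a, b) on (0.55, 0.39) = 0.39
  NOT x3 = 1 − 0.55 = 0.45
  NOT x3 AND x3 = min(a, b) on (0.45, 0.55) = 0.45
  (x3 AND NOT x5) AND (NOT x3 AND x3) = min(a, b) on (0.39, 0.45) = 0.39
  NOT ((x3 AND NOT x5) AND (NOT x3 AND x3)) = 1 − 0.39 = 0.61
  → value = 0.6100
|1.0000 − 0.6100| = 0.390

0.390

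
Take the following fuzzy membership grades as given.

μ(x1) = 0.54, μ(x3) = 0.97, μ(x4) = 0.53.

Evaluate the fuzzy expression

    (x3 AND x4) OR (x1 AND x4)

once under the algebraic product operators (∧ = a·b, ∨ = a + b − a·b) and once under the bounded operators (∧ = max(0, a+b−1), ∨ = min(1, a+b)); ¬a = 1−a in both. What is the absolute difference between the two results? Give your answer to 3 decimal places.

Under algebraic product:
  x3 AND x4 = a·b on (0.9700, 0.5300) = 0.5141
  x1 AND x4 = a·b on (0.5400, 0.5300) = 0.2862
  (x3 AND x4) OR (x1 AND x4) = a + b − a·b on (0.5141, 0.2862) = 0.6532
  → value = 0.6532
Under bounded:
  x3 AND x4 = max(0, a+b−1) on (0.97, 0.53) = 0.50
  x1 AND x4 = max(0, a+b−1) on (0.54, 0.53) = 0.07
  (x3 AND x4) OR (x1 AND x4) = min(1, a+b) on (0.50, 0.07) = 0.57
  → value = 0.5700
|0.6532 − 0.5700| = 0.083

0.083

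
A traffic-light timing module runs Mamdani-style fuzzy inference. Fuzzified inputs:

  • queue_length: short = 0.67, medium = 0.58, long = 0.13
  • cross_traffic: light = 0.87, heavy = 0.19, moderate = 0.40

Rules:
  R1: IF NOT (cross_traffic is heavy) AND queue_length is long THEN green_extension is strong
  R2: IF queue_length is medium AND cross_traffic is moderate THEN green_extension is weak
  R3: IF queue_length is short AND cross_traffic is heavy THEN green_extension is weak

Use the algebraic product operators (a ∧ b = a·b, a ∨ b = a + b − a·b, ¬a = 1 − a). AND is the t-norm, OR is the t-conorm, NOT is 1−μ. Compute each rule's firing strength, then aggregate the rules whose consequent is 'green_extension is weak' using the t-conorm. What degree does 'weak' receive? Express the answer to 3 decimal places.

0.330

R1: ¬heavy=1−0.19=0.81, long=0.13; AND[a·b] → w = 0.1053
R2: medium=0.58, moderate=0.40; AND[a·b] → w = 0.2320
R3: short=0.67, heavy=0.19; AND[a·b] → w = 0.1273
Rules with consequent 'weak': {R2, R3} → strengths 0.2320, 0.1273
Aggregate via t-conorm [a + b − a·b]: 0.3298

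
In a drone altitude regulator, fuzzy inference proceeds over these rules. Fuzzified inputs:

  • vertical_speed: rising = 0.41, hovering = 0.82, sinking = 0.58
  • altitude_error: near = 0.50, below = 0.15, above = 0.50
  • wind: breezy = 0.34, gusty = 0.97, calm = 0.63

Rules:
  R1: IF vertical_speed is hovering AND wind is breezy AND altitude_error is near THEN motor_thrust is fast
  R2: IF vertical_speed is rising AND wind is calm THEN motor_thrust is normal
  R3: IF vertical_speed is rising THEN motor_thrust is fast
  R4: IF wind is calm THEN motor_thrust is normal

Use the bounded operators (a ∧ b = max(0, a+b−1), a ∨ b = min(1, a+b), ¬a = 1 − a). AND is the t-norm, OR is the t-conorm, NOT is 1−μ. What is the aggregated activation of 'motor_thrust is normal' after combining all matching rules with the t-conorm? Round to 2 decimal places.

0.67

R1: hovering=0.82, breezy=0.34, near=0.50; AND[max(0, a+b−1)] → w = 0.00
R2: rising=0.41, calm=0.63; AND[max(0, a+b−1)] → w = 0.04
R3: rising=0.41 → w = 0.41
R4: calm=0.63 → w = 0.63
Rules with consequent 'normal': {R2, R4} → strengths 0.04, 0.63
Aggregate via t-conorm [min(1, a+b)]: 0.67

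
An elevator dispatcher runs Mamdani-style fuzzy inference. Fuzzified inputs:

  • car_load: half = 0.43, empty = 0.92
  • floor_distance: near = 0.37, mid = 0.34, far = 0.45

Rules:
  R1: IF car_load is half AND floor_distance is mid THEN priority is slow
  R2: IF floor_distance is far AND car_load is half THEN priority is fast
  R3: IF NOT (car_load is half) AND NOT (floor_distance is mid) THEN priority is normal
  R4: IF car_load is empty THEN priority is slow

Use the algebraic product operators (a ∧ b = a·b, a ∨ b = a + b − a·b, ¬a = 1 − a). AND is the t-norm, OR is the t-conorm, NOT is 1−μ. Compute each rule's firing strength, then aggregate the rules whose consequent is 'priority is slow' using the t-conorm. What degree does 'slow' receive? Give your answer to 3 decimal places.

0.932

R1: half=0.43, mid=0.34; AND[a·b] → w = 0.1462
R2: far=0.45, half=0.43; AND[a·b] → w = 0.1935
R3: ¬half=1−0.43=0.57, ¬mid=1−0.34=0.66; AND[a·b] → w = 0.3762
R4: empty=0.92 → w = 0.9200
Rules with consequent 'slow': {R1, R4} → strengths 0.1462, 0.9200
Aggregate via t-conorm [a + b − a·b]: 0.9317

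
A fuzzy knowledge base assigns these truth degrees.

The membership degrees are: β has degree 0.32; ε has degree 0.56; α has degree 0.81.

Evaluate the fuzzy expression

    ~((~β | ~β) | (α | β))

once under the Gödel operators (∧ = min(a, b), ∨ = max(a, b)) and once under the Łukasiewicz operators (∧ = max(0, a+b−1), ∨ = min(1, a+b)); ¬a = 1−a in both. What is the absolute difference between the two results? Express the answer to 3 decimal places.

0.190

Under Gödel:
  ~β = 1 − 0.32 = 0.68
  ~β = 1 − 0.32 = 0.68
  ~β | ~β = max(a, b) on (0.68, 0.68) = 0.68
  α | β = max(a, b) on (0.81, 0.32) = 0.81
  (~β | ~β) | (α | β) = max(a, b) on (0.68, 0.81) = 0.81
  ~((~β | ~β) | (α | β)) = 1 − 0.81 = 0.19
  → value = 0.1900
Under Łukasiewicz:
  ~β = 1 − 0.32 = 0.68
  ~β = 1 − 0.32 = 0.68
  ~β | ~β = min(1, a+b) on (0.68, 0.68) = 1.00
  α | β = min(1, a+b) on (0.81, 0.32) = 1.00
  (~β | ~β) | (α | β) = min(1, a+b) on (1.00, 1.00) = 1.00
  ~((~β | ~β) | (α | β)) = 1 − 1.00 = 0.00
  → value = 0.0000
|0.1900 − 0.0000| = 0.190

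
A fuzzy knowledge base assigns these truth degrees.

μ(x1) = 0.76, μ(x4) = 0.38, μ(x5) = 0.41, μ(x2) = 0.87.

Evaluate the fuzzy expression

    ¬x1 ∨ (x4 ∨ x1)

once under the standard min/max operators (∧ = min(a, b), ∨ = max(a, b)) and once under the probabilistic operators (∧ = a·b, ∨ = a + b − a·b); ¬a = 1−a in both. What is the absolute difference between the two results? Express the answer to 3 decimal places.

0.127

Under standard min/max:
  ¬x1 = 1 − 0.76 = 0.24
  x4 ∨ x1 = max(a, b) on (0.38, 0.76) = 0.76
  ¬x1 ∨ (x4 ∨ x1) = max(a, b) on (0.24, 0.76) = 0.76
  → value = 0.7600
Under probabilistic:
  ¬x1 = 1 − 0.7600 = 0.2400
  x4 ∨ x1 = a + b − a·b on (0.3800, 0.7600) = 0.8512
  ¬x1 ∨ (x4 ∨ x1) = a + b − a·b on (0.2400, 0.8512) = 0.8869
  → value = 0.8869
|0.7600 − 0.8869| = 0.127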